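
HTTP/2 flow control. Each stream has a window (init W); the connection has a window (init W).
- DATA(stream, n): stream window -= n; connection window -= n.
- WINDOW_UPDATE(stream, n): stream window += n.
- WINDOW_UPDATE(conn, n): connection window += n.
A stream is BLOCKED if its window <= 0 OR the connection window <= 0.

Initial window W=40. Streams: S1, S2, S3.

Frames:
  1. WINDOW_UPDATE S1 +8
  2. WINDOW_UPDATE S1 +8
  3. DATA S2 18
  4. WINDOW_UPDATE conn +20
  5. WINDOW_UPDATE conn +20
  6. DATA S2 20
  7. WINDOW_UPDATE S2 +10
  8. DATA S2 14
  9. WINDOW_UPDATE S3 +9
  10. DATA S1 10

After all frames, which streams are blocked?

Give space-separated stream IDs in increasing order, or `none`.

Answer: S2

Derivation:
Op 1: conn=40 S1=48 S2=40 S3=40 blocked=[]
Op 2: conn=40 S1=56 S2=40 S3=40 blocked=[]
Op 3: conn=22 S1=56 S2=22 S3=40 blocked=[]
Op 4: conn=42 S1=56 S2=22 S3=40 blocked=[]
Op 5: conn=62 S1=56 S2=22 S3=40 blocked=[]
Op 6: conn=42 S1=56 S2=2 S3=40 blocked=[]
Op 7: conn=42 S1=56 S2=12 S3=40 blocked=[]
Op 8: conn=28 S1=56 S2=-2 S3=40 blocked=[2]
Op 9: conn=28 S1=56 S2=-2 S3=49 blocked=[2]
Op 10: conn=18 S1=46 S2=-2 S3=49 blocked=[2]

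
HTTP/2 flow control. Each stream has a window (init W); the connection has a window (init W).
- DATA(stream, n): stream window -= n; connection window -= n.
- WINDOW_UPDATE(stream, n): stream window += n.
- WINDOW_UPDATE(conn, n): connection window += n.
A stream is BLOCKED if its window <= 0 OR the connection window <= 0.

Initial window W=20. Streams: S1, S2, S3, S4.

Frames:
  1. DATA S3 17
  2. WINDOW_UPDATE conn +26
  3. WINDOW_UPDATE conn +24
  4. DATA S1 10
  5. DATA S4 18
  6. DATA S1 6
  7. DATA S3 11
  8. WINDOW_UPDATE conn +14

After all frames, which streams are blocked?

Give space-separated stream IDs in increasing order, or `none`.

Answer: S3

Derivation:
Op 1: conn=3 S1=20 S2=20 S3=3 S4=20 blocked=[]
Op 2: conn=29 S1=20 S2=20 S3=3 S4=20 blocked=[]
Op 3: conn=53 S1=20 S2=20 S3=3 S4=20 blocked=[]
Op 4: conn=43 S1=10 S2=20 S3=3 S4=20 blocked=[]
Op 5: conn=25 S1=10 S2=20 S3=3 S4=2 blocked=[]
Op 6: conn=19 S1=4 S2=20 S3=3 S4=2 blocked=[]
Op 7: conn=8 S1=4 S2=20 S3=-8 S4=2 blocked=[3]
Op 8: conn=22 S1=4 S2=20 S3=-8 S4=2 blocked=[3]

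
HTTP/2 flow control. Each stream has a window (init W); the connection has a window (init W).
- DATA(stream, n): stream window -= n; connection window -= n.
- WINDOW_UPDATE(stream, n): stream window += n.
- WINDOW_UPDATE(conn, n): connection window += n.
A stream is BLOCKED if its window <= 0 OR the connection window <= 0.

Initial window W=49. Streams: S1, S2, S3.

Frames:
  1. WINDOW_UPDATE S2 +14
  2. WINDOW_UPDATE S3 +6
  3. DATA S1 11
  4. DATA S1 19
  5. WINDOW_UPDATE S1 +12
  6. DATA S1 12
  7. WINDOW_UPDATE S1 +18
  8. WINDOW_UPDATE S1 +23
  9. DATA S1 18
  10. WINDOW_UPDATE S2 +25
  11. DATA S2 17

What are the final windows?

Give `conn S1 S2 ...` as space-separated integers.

Op 1: conn=49 S1=49 S2=63 S3=49 blocked=[]
Op 2: conn=49 S1=49 S2=63 S3=55 blocked=[]
Op 3: conn=38 S1=38 S2=63 S3=55 blocked=[]
Op 4: conn=19 S1=19 S2=63 S3=55 blocked=[]
Op 5: conn=19 S1=31 S2=63 S3=55 blocked=[]
Op 6: conn=7 S1=19 S2=63 S3=55 blocked=[]
Op 7: conn=7 S1=37 S2=63 S3=55 blocked=[]
Op 8: conn=7 S1=60 S2=63 S3=55 blocked=[]
Op 9: conn=-11 S1=42 S2=63 S3=55 blocked=[1, 2, 3]
Op 10: conn=-11 S1=42 S2=88 S3=55 blocked=[1, 2, 3]
Op 11: conn=-28 S1=42 S2=71 S3=55 blocked=[1, 2, 3]

Answer: -28 42 71 55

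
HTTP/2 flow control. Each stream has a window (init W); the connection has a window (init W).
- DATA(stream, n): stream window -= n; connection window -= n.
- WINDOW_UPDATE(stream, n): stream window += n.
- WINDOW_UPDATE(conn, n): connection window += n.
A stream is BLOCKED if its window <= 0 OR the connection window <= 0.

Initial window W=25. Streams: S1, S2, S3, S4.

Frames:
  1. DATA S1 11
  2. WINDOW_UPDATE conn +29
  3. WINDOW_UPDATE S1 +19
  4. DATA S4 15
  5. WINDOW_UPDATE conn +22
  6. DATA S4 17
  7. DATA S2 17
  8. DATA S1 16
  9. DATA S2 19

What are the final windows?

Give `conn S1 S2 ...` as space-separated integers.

Op 1: conn=14 S1=14 S2=25 S3=25 S4=25 blocked=[]
Op 2: conn=43 S1=14 S2=25 S3=25 S4=25 blocked=[]
Op 3: conn=43 S1=33 S2=25 S3=25 S4=25 blocked=[]
Op 4: conn=28 S1=33 S2=25 S3=25 S4=10 blocked=[]
Op 5: conn=50 S1=33 S2=25 S3=25 S4=10 blocked=[]
Op 6: conn=33 S1=33 S2=25 S3=25 S4=-7 blocked=[4]
Op 7: conn=16 S1=33 S2=8 S3=25 S4=-7 blocked=[4]
Op 8: conn=0 S1=17 S2=8 S3=25 S4=-7 blocked=[1, 2, 3, 4]
Op 9: conn=-19 S1=17 S2=-11 S3=25 S4=-7 blocked=[1, 2, 3, 4]

Answer: -19 17 -11 25 -7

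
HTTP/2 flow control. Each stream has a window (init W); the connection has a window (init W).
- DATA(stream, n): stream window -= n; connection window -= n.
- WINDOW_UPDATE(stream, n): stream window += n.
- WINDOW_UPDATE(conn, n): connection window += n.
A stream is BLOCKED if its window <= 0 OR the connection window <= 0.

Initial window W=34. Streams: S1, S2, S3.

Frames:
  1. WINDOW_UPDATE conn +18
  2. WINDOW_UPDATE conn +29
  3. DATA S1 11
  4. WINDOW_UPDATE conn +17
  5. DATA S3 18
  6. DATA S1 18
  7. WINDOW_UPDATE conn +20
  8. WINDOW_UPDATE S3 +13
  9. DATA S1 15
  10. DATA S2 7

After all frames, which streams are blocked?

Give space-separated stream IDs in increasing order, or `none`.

Answer: S1

Derivation:
Op 1: conn=52 S1=34 S2=34 S3=34 blocked=[]
Op 2: conn=81 S1=34 S2=34 S3=34 blocked=[]
Op 3: conn=70 S1=23 S2=34 S3=34 blocked=[]
Op 4: conn=87 S1=23 S2=34 S3=34 blocked=[]
Op 5: conn=69 S1=23 S2=34 S3=16 blocked=[]
Op 6: conn=51 S1=5 S2=34 S3=16 blocked=[]
Op 7: conn=71 S1=5 S2=34 S3=16 blocked=[]
Op 8: conn=71 S1=5 S2=34 S3=29 blocked=[]
Op 9: conn=56 S1=-10 S2=34 S3=29 blocked=[1]
Op 10: conn=49 S1=-10 S2=27 S3=29 blocked=[1]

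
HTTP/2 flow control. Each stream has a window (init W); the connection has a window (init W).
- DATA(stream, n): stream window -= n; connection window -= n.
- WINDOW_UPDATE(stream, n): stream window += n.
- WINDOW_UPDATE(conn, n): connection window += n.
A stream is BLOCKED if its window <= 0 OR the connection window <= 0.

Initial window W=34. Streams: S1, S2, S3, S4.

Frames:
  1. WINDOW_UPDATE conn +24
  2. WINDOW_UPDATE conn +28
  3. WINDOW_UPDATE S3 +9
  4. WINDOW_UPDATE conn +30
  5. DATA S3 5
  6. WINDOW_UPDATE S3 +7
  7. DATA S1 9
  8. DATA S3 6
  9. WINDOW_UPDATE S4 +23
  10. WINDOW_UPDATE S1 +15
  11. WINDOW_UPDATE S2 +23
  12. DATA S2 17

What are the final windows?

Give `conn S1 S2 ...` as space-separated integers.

Op 1: conn=58 S1=34 S2=34 S3=34 S4=34 blocked=[]
Op 2: conn=86 S1=34 S2=34 S3=34 S4=34 blocked=[]
Op 3: conn=86 S1=34 S2=34 S3=43 S4=34 blocked=[]
Op 4: conn=116 S1=34 S2=34 S3=43 S4=34 blocked=[]
Op 5: conn=111 S1=34 S2=34 S3=38 S4=34 blocked=[]
Op 6: conn=111 S1=34 S2=34 S3=45 S4=34 blocked=[]
Op 7: conn=102 S1=25 S2=34 S3=45 S4=34 blocked=[]
Op 8: conn=96 S1=25 S2=34 S3=39 S4=34 blocked=[]
Op 9: conn=96 S1=25 S2=34 S3=39 S4=57 blocked=[]
Op 10: conn=96 S1=40 S2=34 S3=39 S4=57 blocked=[]
Op 11: conn=96 S1=40 S2=57 S3=39 S4=57 blocked=[]
Op 12: conn=79 S1=40 S2=40 S3=39 S4=57 blocked=[]

Answer: 79 40 40 39 57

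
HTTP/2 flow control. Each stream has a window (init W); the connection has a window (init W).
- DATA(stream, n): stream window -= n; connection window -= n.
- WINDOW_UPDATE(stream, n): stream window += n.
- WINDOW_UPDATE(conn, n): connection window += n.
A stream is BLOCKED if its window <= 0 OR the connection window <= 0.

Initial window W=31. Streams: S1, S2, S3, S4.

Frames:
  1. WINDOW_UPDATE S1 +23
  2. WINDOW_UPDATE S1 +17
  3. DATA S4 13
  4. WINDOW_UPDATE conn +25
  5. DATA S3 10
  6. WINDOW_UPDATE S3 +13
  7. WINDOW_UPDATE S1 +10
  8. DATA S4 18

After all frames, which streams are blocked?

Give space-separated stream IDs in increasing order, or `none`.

Op 1: conn=31 S1=54 S2=31 S3=31 S4=31 blocked=[]
Op 2: conn=31 S1=71 S2=31 S3=31 S4=31 blocked=[]
Op 3: conn=18 S1=71 S2=31 S3=31 S4=18 blocked=[]
Op 4: conn=43 S1=71 S2=31 S3=31 S4=18 blocked=[]
Op 5: conn=33 S1=71 S2=31 S3=21 S4=18 blocked=[]
Op 6: conn=33 S1=71 S2=31 S3=34 S4=18 blocked=[]
Op 7: conn=33 S1=81 S2=31 S3=34 S4=18 blocked=[]
Op 8: conn=15 S1=81 S2=31 S3=34 S4=0 blocked=[4]

Answer: S4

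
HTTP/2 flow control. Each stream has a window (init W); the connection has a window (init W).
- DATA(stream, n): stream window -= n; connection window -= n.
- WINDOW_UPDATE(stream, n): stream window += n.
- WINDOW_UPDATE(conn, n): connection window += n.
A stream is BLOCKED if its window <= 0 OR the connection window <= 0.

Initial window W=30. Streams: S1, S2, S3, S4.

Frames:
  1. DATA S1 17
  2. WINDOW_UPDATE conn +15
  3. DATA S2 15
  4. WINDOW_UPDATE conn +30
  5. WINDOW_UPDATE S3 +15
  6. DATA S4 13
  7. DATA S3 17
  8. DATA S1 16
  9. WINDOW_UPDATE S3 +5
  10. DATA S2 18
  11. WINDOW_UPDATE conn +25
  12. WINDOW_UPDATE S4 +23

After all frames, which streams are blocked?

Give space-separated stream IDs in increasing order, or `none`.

Op 1: conn=13 S1=13 S2=30 S3=30 S4=30 blocked=[]
Op 2: conn=28 S1=13 S2=30 S3=30 S4=30 blocked=[]
Op 3: conn=13 S1=13 S2=15 S3=30 S4=30 blocked=[]
Op 4: conn=43 S1=13 S2=15 S3=30 S4=30 blocked=[]
Op 5: conn=43 S1=13 S2=15 S3=45 S4=30 blocked=[]
Op 6: conn=30 S1=13 S2=15 S3=45 S4=17 blocked=[]
Op 7: conn=13 S1=13 S2=15 S3=28 S4=17 blocked=[]
Op 8: conn=-3 S1=-3 S2=15 S3=28 S4=17 blocked=[1, 2, 3, 4]
Op 9: conn=-3 S1=-3 S2=15 S3=33 S4=17 blocked=[1, 2, 3, 4]
Op 10: conn=-21 S1=-3 S2=-3 S3=33 S4=17 blocked=[1, 2, 3, 4]
Op 11: conn=4 S1=-3 S2=-3 S3=33 S4=17 blocked=[1, 2]
Op 12: conn=4 S1=-3 S2=-3 S3=33 S4=40 blocked=[1, 2]

Answer: S1 S2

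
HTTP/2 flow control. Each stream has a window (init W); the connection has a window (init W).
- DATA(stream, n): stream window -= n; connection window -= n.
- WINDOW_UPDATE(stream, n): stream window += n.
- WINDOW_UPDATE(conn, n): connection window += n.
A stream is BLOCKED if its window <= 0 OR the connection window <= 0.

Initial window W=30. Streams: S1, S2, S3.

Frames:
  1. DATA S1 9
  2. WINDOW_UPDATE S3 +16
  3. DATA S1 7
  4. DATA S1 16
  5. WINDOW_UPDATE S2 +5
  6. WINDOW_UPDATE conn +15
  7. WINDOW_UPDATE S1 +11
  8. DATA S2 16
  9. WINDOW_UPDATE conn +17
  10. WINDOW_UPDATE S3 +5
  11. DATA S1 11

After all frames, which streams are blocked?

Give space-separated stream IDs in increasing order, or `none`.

Op 1: conn=21 S1=21 S2=30 S3=30 blocked=[]
Op 2: conn=21 S1=21 S2=30 S3=46 blocked=[]
Op 3: conn=14 S1=14 S2=30 S3=46 blocked=[]
Op 4: conn=-2 S1=-2 S2=30 S3=46 blocked=[1, 2, 3]
Op 5: conn=-2 S1=-2 S2=35 S3=46 blocked=[1, 2, 3]
Op 6: conn=13 S1=-2 S2=35 S3=46 blocked=[1]
Op 7: conn=13 S1=9 S2=35 S3=46 blocked=[]
Op 8: conn=-3 S1=9 S2=19 S3=46 blocked=[1, 2, 3]
Op 9: conn=14 S1=9 S2=19 S3=46 blocked=[]
Op 10: conn=14 S1=9 S2=19 S3=51 blocked=[]
Op 11: conn=3 S1=-2 S2=19 S3=51 blocked=[1]

Answer: S1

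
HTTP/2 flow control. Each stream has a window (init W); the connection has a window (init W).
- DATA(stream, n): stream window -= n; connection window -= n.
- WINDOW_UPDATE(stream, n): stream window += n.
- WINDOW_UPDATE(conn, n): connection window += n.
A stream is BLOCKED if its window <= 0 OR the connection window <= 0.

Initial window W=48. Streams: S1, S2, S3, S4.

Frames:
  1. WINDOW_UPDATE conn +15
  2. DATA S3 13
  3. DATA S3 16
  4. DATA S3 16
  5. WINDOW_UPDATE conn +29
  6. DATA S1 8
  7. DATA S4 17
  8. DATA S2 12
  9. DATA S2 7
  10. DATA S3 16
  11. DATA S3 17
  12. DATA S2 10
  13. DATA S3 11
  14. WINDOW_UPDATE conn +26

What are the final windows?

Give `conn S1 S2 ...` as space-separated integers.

Op 1: conn=63 S1=48 S2=48 S3=48 S4=48 blocked=[]
Op 2: conn=50 S1=48 S2=48 S3=35 S4=48 blocked=[]
Op 3: conn=34 S1=48 S2=48 S3=19 S4=48 blocked=[]
Op 4: conn=18 S1=48 S2=48 S3=3 S4=48 blocked=[]
Op 5: conn=47 S1=48 S2=48 S3=3 S4=48 blocked=[]
Op 6: conn=39 S1=40 S2=48 S3=3 S4=48 blocked=[]
Op 7: conn=22 S1=40 S2=48 S3=3 S4=31 blocked=[]
Op 8: conn=10 S1=40 S2=36 S3=3 S4=31 blocked=[]
Op 9: conn=3 S1=40 S2=29 S3=3 S4=31 blocked=[]
Op 10: conn=-13 S1=40 S2=29 S3=-13 S4=31 blocked=[1, 2, 3, 4]
Op 11: conn=-30 S1=40 S2=29 S3=-30 S4=31 blocked=[1, 2, 3, 4]
Op 12: conn=-40 S1=40 S2=19 S3=-30 S4=31 blocked=[1, 2, 3, 4]
Op 13: conn=-51 S1=40 S2=19 S3=-41 S4=31 blocked=[1, 2, 3, 4]
Op 14: conn=-25 S1=40 S2=19 S3=-41 S4=31 blocked=[1, 2, 3, 4]

Answer: -25 40 19 -41 31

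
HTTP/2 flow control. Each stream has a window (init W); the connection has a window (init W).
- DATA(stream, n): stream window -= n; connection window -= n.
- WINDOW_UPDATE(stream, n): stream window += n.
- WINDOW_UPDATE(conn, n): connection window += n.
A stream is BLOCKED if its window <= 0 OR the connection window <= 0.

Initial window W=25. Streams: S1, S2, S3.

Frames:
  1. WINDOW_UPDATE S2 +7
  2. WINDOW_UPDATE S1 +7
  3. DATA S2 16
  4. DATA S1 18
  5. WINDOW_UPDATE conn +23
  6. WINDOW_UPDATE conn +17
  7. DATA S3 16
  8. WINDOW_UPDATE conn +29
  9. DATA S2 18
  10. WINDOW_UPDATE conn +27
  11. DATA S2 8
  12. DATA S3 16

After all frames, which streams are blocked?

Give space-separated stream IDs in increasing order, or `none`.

Answer: S2 S3

Derivation:
Op 1: conn=25 S1=25 S2=32 S3=25 blocked=[]
Op 2: conn=25 S1=32 S2=32 S3=25 blocked=[]
Op 3: conn=9 S1=32 S2=16 S3=25 blocked=[]
Op 4: conn=-9 S1=14 S2=16 S3=25 blocked=[1, 2, 3]
Op 5: conn=14 S1=14 S2=16 S3=25 blocked=[]
Op 6: conn=31 S1=14 S2=16 S3=25 blocked=[]
Op 7: conn=15 S1=14 S2=16 S3=9 blocked=[]
Op 8: conn=44 S1=14 S2=16 S3=9 blocked=[]
Op 9: conn=26 S1=14 S2=-2 S3=9 blocked=[2]
Op 10: conn=53 S1=14 S2=-2 S3=9 blocked=[2]
Op 11: conn=45 S1=14 S2=-10 S3=9 blocked=[2]
Op 12: conn=29 S1=14 S2=-10 S3=-7 blocked=[2, 3]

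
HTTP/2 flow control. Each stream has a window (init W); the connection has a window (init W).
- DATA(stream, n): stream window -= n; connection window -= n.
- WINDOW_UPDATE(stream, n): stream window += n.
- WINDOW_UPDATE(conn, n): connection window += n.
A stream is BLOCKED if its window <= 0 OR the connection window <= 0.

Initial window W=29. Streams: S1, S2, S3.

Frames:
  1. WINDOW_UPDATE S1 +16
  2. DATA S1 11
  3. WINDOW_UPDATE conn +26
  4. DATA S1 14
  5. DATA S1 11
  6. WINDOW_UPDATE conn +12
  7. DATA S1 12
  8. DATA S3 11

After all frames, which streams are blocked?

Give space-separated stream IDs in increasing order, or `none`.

Op 1: conn=29 S1=45 S2=29 S3=29 blocked=[]
Op 2: conn=18 S1=34 S2=29 S3=29 blocked=[]
Op 3: conn=44 S1=34 S2=29 S3=29 blocked=[]
Op 4: conn=30 S1=20 S2=29 S3=29 blocked=[]
Op 5: conn=19 S1=9 S2=29 S3=29 blocked=[]
Op 6: conn=31 S1=9 S2=29 S3=29 blocked=[]
Op 7: conn=19 S1=-3 S2=29 S3=29 blocked=[1]
Op 8: conn=8 S1=-3 S2=29 S3=18 blocked=[1]

Answer: S1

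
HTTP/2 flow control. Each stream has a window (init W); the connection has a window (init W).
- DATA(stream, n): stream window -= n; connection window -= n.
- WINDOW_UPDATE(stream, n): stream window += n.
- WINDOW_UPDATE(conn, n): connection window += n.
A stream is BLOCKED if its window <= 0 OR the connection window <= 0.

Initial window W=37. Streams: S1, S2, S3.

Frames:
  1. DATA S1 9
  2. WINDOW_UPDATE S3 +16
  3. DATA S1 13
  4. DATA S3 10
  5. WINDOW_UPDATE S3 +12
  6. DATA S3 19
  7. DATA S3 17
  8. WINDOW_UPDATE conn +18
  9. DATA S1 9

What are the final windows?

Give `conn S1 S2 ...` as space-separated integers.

Answer: -22 6 37 19

Derivation:
Op 1: conn=28 S1=28 S2=37 S3=37 blocked=[]
Op 2: conn=28 S1=28 S2=37 S3=53 blocked=[]
Op 3: conn=15 S1=15 S2=37 S3=53 blocked=[]
Op 4: conn=5 S1=15 S2=37 S3=43 blocked=[]
Op 5: conn=5 S1=15 S2=37 S3=55 blocked=[]
Op 6: conn=-14 S1=15 S2=37 S3=36 blocked=[1, 2, 3]
Op 7: conn=-31 S1=15 S2=37 S3=19 blocked=[1, 2, 3]
Op 8: conn=-13 S1=15 S2=37 S3=19 blocked=[1, 2, 3]
Op 9: conn=-22 S1=6 S2=37 S3=19 blocked=[1, 2, 3]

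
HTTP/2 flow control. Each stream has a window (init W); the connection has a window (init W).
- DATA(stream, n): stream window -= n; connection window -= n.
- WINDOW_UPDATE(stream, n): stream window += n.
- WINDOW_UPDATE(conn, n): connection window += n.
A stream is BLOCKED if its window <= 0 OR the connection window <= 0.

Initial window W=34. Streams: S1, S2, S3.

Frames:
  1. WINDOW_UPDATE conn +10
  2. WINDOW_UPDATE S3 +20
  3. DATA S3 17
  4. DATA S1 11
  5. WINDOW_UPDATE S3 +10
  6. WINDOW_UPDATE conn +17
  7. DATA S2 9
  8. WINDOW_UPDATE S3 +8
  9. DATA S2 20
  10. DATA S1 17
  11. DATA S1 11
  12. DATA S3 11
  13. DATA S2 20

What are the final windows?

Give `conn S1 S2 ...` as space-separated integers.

Answer: -55 -5 -15 44

Derivation:
Op 1: conn=44 S1=34 S2=34 S3=34 blocked=[]
Op 2: conn=44 S1=34 S2=34 S3=54 blocked=[]
Op 3: conn=27 S1=34 S2=34 S3=37 blocked=[]
Op 4: conn=16 S1=23 S2=34 S3=37 blocked=[]
Op 5: conn=16 S1=23 S2=34 S3=47 blocked=[]
Op 6: conn=33 S1=23 S2=34 S3=47 blocked=[]
Op 7: conn=24 S1=23 S2=25 S3=47 blocked=[]
Op 8: conn=24 S1=23 S2=25 S3=55 blocked=[]
Op 9: conn=4 S1=23 S2=5 S3=55 blocked=[]
Op 10: conn=-13 S1=6 S2=5 S3=55 blocked=[1, 2, 3]
Op 11: conn=-24 S1=-5 S2=5 S3=55 blocked=[1, 2, 3]
Op 12: conn=-35 S1=-5 S2=5 S3=44 blocked=[1, 2, 3]
Op 13: conn=-55 S1=-5 S2=-15 S3=44 blocked=[1, 2, 3]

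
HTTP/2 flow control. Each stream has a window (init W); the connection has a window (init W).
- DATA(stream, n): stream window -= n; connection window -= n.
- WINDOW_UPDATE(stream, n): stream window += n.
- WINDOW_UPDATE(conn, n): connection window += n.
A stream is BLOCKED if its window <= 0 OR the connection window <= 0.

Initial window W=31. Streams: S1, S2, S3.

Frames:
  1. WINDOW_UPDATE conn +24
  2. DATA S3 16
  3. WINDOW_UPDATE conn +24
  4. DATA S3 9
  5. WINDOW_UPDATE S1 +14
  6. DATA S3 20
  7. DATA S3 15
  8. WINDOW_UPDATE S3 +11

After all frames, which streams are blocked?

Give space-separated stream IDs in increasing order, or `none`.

Op 1: conn=55 S1=31 S2=31 S3=31 blocked=[]
Op 2: conn=39 S1=31 S2=31 S3=15 blocked=[]
Op 3: conn=63 S1=31 S2=31 S3=15 blocked=[]
Op 4: conn=54 S1=31 S2=31 S3=6 blocked=[]
Op 5: conn=54 S1=45 S2=31 S3=6 blocked=[]
Op 6: conn=34 S1=45 S2=31 S3=-14 blocked=[3]
Op 7: conn=19 S1=45 S2=31 S3=-29 blocked=[3]
Op 8: conn=19 S1=45 S2=31 S3=-18 blocked=[3]

Answer: S3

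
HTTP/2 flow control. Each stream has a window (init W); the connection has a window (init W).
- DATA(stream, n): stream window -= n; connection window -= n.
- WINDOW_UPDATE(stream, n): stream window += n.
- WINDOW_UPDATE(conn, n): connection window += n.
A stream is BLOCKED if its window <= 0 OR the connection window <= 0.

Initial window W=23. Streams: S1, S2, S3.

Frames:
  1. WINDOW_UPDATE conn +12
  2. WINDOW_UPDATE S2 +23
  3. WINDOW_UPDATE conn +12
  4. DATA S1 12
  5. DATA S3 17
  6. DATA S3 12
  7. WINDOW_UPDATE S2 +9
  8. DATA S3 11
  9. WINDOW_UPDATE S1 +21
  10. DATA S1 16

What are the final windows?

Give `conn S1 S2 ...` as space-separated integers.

Op 1: conn=35 S1=23 S2=23 S3=23 blocked=[]
Op 2: conn=35 S1=23 S2=46 S3=23 blocked=[]
Op 3: conn=47 S1=23 S2=46 S3=23 blocked=[]
Op 4: conn=35 S1=11 S2=46 S3=23 blocked=[]
Op 5: conn=18 S1=11 S2=46 S3=6 blocked=[]
Op 6: conn=6 S1=11 S2=46 S3=-6 blocked=[3]
Op 7: conn=6 S1=11 S2=55 S3=-6 blocked=[3]
Op 8: conn=-5 S1=11 S2=55 S3=-17 blocked=[1, 2, 3]
Op 9: conn=-5 S1=32 S2=55 S3=-17 blocked=[1, 2, 3]
Op 10: conn=-21 S1=16 S2=55 S3=-17 blocked=[1, 2, 3]

Answer: -21 16 55 -17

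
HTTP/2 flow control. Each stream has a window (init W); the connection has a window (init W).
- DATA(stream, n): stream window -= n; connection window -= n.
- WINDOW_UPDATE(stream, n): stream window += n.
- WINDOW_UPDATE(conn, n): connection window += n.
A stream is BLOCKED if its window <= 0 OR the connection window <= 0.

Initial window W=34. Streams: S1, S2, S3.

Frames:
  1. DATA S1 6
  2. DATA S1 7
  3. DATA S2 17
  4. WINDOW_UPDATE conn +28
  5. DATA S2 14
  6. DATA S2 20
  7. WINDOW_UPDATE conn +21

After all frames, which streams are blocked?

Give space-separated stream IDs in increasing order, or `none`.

Op 1: conn=28 S1=28 S2=34 S3=34 blocked=[]
Op 2: conn=21 S1=21 S2=34 S3=34 blocked=[]
Op 3: conn=4 S1=21 S2=17 S3=34 blocked=[]
Op 4: conn=32 S1=21 S2=17 S3=34 blocked=[]
Op 5: conn=18 S1=21 S2=3 S3=34 blocked=[]
Op 6: conn=-2 S1=21 S2=-17 S3=34 blocked=[1, 2, 3]
Op 7: conn=19 S1=21 S2=-17 S3=34 blocked=[2]

Answer: S2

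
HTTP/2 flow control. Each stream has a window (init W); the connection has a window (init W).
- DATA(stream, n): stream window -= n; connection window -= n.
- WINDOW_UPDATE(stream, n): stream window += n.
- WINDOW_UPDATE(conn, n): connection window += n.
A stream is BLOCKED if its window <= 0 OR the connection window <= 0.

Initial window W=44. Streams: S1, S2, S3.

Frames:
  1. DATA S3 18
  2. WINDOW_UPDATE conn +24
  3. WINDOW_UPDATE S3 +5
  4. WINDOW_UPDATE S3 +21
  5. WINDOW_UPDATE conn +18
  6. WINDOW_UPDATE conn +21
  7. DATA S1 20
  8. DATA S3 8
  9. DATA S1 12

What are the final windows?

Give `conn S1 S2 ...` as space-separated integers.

Op 1: conn=26 S1=44 S2=44 S3=26 blocked=[]
Op 2: conn=50 S1=44 S2=44 S3=26 blocked=[]
Op 3: conn=50 S1=44 S2=44 S3=31 blocked=[]
Op 4: conn=50 S1=44 S2=44 S3=52 blocked=[]
Op 5: conn=68 S1=44 S2=44 S3=52 blocked=[]
Op 6: conn=89 S1=44 S2=44 S3=52 blocked=[]
Op 7: conn=69 S1=24 S2=44 S3=52 blocked=[]
Op 8: conn=61 S1=24 S2=44 S3=44 blocked=[]
Op 9: conn=49 S1=12 S2=44 S3=44 blocked=[]

Answer: 49 12 44 44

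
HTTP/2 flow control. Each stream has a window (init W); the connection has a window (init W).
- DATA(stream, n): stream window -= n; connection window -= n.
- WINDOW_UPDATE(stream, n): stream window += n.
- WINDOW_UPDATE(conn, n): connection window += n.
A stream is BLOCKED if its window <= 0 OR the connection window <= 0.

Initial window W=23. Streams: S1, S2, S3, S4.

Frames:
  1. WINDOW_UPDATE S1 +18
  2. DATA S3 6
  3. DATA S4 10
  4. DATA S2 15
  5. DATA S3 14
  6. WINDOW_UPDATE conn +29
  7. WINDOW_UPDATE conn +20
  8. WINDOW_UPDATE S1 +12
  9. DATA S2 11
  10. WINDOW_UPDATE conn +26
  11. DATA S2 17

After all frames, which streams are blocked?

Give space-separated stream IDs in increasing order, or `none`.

Answer: S2

Derivation:
Op 1: conn=23 S1=41 S2=23 S3=23 S4=23 blocked=[]
Op 2: conn=17 S1=41 S2=23 S3=17 S4=23 blocked=[]
Op 3: conn=7 S1=41 S2=23 S3=17 S4=13 blocked=[]
Op 4: conn=-8 S1=41 S2=8 S3=17 S4=13 blocked=[1, 2, 3, 4]
Op 5: conn=-22 S1=41 S2=8 S3=3 S4=13 blocked=[1, 2, 3, 4]
Op 6: conn=7 S1=41 S2=8 S3=3 S4=13 blocked=[]
Op 7: conn=27 S1=41 S2=8 S3=3 S4=13 blocked=[]
Op 8: conn=27 S1=53 S2=8 S3=3 S4=13 blocked=[]
Op 9: conn=16 S1=53 S2=-3 S3=3 S4=13 blocked=[2]
Op 10: conn=42 S1=53 S2=-3 S3=3 S4=13 blocked=[2]
Op 11: conn=25 S1=53 S2=-20 S3=3 S4=13 blocked=[2]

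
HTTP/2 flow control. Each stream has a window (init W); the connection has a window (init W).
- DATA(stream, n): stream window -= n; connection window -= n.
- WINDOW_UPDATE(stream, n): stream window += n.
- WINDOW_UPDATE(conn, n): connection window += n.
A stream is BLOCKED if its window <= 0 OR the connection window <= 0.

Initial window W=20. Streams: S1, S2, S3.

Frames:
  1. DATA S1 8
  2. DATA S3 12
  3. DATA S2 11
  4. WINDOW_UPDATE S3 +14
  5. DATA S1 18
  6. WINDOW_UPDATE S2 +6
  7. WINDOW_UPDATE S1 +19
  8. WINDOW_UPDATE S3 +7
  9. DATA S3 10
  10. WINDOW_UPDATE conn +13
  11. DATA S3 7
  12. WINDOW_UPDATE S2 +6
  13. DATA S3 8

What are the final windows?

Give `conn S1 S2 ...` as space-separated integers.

Op 1: conn=12 S1=12 S2=20 S3=20 blocked=[]
Op 2: conn=0 S1=12 S2=20 S3=8 blocked=[1, 2, 3]
Op 3: conn=-11 S1=12 S2=9 S3=8 blocked=[1, 2, 3]
Op 4: conn=-11 S1=12 S2=9 S3=22 blocked=[1, 2, 3]
Op 5: conn=-29 S1=-6 S2=9 S3=22 blocked=[1, 2, 3]
Op 6: conn=-29 S1=-6 S2=15 S3=22 blocked=[1, 2, 3]
Op 7: conn=-29 S1=13 S2=15 S3=22 blocked=[1, 2, 3]
Op 8: conn=-29 S1=13 S2=15 S3=29 blocked=[1, 2, 3]
Op 9: conn=-39 S1=13 S2=15 S3=19 blocked=[1, 2, 3]
Op 10: conn=-26 S1=13 S2=15 S3=19 blocked=[1, 2, 3]
Op 11: conn=-33 S1=13 S2=15 S3=12 blocked=[1, 2, 3]
Op 12: conn=-33 S1=13 S2=21 S3=12 blocked=[1, 2, 3]
Op 13: conn=-41 S1=13 S2=21 S3=4 blocked=[1, 2, 3]

Answer: -41 13 21 4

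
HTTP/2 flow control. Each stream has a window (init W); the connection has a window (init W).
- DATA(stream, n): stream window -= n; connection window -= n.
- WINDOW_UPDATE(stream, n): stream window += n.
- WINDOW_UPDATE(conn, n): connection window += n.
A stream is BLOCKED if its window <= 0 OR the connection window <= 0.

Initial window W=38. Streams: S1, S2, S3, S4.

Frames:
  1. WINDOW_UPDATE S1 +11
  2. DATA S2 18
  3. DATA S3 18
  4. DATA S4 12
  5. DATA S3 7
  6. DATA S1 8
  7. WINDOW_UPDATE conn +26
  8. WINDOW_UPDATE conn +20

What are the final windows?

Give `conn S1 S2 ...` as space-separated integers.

Op 1: conn=38 S1=49 S2=38 S3=38 S4=38 blocked=[]
Op 2: conn=20 S1=49 S2=20 S3=38 S4=38 blocked=[]
Op 3: conn=2 S1=49 S2=20 S3=20 S4=38 blocked=[]
Op 4: conn=-10 S1=49 S2=20 S3=20 S4=26 blocked=[1, 2, 3, 4]
Op 5: conn=-17 S1=49 S2=20 S3=13 S4=26 blocked=[1, 2, 3, 4]
Op 6: conn=-25 S1=41 S2=20 S3=13 S4=26 blocked=[1, 2, 3, 4]
Op 7: conn=1 S1=41 S2=20 S3=13 S4=26 blocked=[]
Op 8: conn=21 S1=41 S2=20 S3=13 S4=26 blocked=[]

Answer: 21 41 20 13 26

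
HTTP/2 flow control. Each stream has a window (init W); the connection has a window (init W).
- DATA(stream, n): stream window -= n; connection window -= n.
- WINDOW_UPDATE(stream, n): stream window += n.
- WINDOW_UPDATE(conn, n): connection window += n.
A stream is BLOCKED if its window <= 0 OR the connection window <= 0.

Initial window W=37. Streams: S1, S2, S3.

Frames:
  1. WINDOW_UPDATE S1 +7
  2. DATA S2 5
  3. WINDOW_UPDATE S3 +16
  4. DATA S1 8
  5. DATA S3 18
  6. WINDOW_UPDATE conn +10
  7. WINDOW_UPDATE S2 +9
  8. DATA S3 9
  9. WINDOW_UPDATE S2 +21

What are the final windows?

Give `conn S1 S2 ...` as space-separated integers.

Answer: 7 36 62 26

Derivation:
Op 1: conn=37 S1=44 S2=37 S3=37 blocked=[]
Op 2: conn=32 S1=44 S2=32 S3=37 blocked=[]
Op 3: conn=32 S1=44 S2=32 S3=53 blocked=[]
Op 4: conn=24 S1=36 S2=32 S3=53 blocked=[]
Op 5: conn=6 S1=36 S2=32 S3=35 blocked=[]
Op 6: conn=16 S1=36 S2=32 S3=35 blocked=[]
Op 7: conn=16 S1=36 S2=41 S3=35 blocked=[]
Op 8: conn=7 S1=36 S2=41 S3=26 blocked=[]
Op 9: conn=7 S1=36 S2=62 S3=26 blocked=[]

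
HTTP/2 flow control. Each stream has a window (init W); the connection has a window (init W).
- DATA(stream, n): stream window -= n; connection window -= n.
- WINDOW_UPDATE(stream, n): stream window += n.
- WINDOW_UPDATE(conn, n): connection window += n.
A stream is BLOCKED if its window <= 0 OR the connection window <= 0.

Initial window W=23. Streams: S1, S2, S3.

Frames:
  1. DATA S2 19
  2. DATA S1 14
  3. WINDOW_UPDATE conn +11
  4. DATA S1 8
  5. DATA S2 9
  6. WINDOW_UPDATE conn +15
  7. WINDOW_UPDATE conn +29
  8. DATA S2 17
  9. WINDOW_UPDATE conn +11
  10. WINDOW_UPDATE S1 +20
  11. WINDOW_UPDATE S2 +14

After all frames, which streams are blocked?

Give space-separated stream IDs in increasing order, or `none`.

Answer: S2

Derivation:
Op 1: conn=4 S1=23 S2=4 S3=23 blocked=[]
Op 2: conn=-10 S1=9 S2=4 S3=23 blocked=[1, 2, 3]
Op 3: conn=1 S1=9 S2=4 S3=23 blocked=[]
Op 4: conn=-7 S1=1 S2=4 S3=23 blocked=[1, 2, 3]
Op 5: conn=-16 S1=1 S2=-5 S3=23 blocked=[1, 2, 3]
Op 6: conn=-1 S1=1 S2=-5 S3=23 blocked=[1, 2, 3]
Op 7: conn=28 S1=1 S2=-5 S3=23 blocked=[2]
Op 8: conn=11 S1=1 S2=-22 S3=23 blocked=[2]
Op 9: conn=22 S1=1 S2=-22 S3=23 blocked=[2]
Op 10: conn=22 S1=21 S2=-22 S3=23 blocked=[2]
Op 11: conn=22 S1=21 S2=-8 S3=23 blocked=[2]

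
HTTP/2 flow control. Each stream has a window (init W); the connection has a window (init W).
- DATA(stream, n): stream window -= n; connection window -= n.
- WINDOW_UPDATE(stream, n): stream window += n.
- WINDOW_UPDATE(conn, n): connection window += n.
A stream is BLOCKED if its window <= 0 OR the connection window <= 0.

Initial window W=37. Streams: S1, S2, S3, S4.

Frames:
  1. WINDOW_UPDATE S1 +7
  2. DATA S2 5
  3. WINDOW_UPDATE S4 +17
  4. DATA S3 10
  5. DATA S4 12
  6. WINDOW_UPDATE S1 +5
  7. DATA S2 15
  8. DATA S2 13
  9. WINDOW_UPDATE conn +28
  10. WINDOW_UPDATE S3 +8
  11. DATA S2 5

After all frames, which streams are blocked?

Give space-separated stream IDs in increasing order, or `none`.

Op 1: conn=37 S1=44 S2=37 S3=37 S4=37 blocked=[]
Op 2: conn=32 S1=44 S2=32 S3=37 S4=37 blocked=[]
Op 3: conn=32 S1=44 S2=32 S3=37 S4=54 blocked=[]
Op 4: conn=22 S1=44 S2=32 S3=27 S4=54 blocked=[]
Op 5: conn=10 S1=44 S2=32 S3=27 S4=42 blocked=[]
Op 6: conn=10 S1=49 S2=32 S3=27 S4=42 blocked=[]
Op 7: conn=-5 S1=49 S2=17 S3=27 S4=42 blocked=[1, 2, 3, 4]
Op 8: conn=-18 S1=49 S2=4 S3=27 S4=42 blocked=[1, 2, 3, 4]
Op 9: conn=10 S1=49 S2=4 S3=27 S4=42 blocked=[]
Op 10: conn=10 S1=49 S2=4 S3=35 S4=42 blocked=[]
Op 11: conn=5 S1=49 S2=-1 S3=35 S4=42 blocked=[2]

Answer: S2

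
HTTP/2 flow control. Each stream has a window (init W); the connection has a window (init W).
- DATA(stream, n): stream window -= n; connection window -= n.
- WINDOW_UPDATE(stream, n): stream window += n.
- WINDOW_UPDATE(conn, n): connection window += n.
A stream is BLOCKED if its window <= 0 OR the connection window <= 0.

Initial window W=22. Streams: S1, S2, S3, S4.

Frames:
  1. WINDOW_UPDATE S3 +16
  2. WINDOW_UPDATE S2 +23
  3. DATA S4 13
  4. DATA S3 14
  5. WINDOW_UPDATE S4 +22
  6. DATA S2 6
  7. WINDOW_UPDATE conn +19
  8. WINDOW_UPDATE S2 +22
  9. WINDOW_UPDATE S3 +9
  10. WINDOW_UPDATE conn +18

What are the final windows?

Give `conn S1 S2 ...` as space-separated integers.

Op 1: conn=22 S1=22 S2=22 S3=38 S4=22 blocked=[]
Op 2: conn=22 S1=22 S2=45 S3=38 S4=22 blocked=[]
Op 3: conn=9 S1=22 S2=45 S3=38 S4=9 blocked=[]
Op 4: conn=-5 S1=22 S2=45 S3=24 S4=9 blocked=[1, 2, 3, 4]
Op 5: conn=-5 S1=22 S2=45 S3=24 S4=31 blocked=[1, 2, 3, 4]
Op 6: conn=-11 S1=22 S2=39 S3=24 S4=31 blocked=[1, 2, 3, 4]
Op 7: conn=8 S1=22 S2=39 S3=24 S4=31 blocked=[]
Op 8: conn=8 S1=22 S2=61 S3=24 S4=31 blocked=[]
Op 9: conn=8 S1=22 S2=61 S3=33 S4=31 blocked=[]
Op 10: conn=26 S1=22 S2=61 S3=33 S4=31 blocked=[]

Answer: 26 22 61 33 31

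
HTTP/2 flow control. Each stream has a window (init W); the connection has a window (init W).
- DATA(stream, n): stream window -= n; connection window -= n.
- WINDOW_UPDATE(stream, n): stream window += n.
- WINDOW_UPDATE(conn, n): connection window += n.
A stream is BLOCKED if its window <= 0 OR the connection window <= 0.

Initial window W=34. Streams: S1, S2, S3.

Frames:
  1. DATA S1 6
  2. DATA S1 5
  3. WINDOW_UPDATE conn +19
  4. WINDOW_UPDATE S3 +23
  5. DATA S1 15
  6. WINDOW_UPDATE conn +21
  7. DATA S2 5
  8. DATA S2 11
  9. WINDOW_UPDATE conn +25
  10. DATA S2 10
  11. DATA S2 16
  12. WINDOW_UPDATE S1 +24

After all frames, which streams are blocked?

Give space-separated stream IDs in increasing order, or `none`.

Answer: S2

Derivation:
Op 1: conn=28 S1=28 S2=34 S3=34 blocked=[]
Op 2: conn=23 S1=23 S2=34 S3=34 blocked=[]
Op 3: conn=42 S1=23 S2=34 S3=34 blocked=[]
Op 4: conn=42 S1=23 S2=34 S3=57 blocked=[]
Op 5: conn=27 S1=8 S2=34 S3=57 blocked=[]
Op 6: conn=48 S1=8 S2=34 S3=57 blocked=[]
Op 7: conn=43 S1=8 S2=29 S3=57 blocked=[]
Op 8: conn=32 S1=8 S2=18 S3=57 blocked=[]
Op 9: conn=57 S1=8 S2=18 S3=57 blocked=[]
Op 10: conn=47 S1=8 S2=8 S3=57 blocked=[]
Op 11: conn=31 S1=8 S2=-8 S3=57 blocked=[2]
Op 12: conn=31 S1=32 S2=-8 S3=57 blocked=[2]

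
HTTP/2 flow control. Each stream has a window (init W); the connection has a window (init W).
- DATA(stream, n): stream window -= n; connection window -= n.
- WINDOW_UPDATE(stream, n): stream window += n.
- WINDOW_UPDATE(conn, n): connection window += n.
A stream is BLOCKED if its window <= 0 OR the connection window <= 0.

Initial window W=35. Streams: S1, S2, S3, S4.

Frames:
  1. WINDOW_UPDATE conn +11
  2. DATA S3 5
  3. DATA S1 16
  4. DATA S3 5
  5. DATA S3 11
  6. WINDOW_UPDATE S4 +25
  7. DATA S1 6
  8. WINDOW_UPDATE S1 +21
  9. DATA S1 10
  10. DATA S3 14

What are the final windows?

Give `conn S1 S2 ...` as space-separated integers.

Answer: -21 24 35 0 60

Derivation:
Op 1: conn=46 S1=35 S2=35 S3=35 S4=35 blocked=[]
Op 2: conn=41 S1=35 S2=35 S3=30 S4=35 blocked=[]
Op 3: conn=25 S1=19 S2=35 S3=30 S4=35 blocked=[]
Op 4: conn=20 S1=19 S2=35 S3=25 S4=35 blocked=[]
Op 5: conn=9 S1=19 S2=35 S3=14 S4=35 blocked=[]
Op 6: conn=9 S1=19 S2=35 S3=14 S4=60 blocked=[]
Op 7: conn=3 S1=13 S2=35 S3=14 S4=60 blocked=[]
Op 8: conn=3 S1=34 S2=35 S3=14 S4=60 blocked=[]
Op 9: conn=-7 S1=24 S2=35 S3=14 S4=60 blocked=[1, 2, 3, 4]
Op 10: conn=-21 S1=24 S2=35 S3=0 S4=60 blocked=[1, 2, 3, 4]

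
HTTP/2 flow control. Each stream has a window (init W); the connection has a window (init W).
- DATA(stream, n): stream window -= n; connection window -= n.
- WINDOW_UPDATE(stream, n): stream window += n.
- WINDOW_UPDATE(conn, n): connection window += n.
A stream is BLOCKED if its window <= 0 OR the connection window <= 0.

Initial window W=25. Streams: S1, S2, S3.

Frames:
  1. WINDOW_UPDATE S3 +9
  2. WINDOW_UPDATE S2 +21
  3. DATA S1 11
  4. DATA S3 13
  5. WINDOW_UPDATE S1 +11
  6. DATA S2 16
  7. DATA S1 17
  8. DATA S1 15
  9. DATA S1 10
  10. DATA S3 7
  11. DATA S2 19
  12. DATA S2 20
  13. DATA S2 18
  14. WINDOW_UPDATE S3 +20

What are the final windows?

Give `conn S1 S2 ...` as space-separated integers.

Op 1: conn=25 S1=25 S2=25 S3=34 blocked=[]
Op 2: conn=25 S1=25 S2=46 S3=34 blocked=[]
Op 3: conn=14 S1=14 S2=46 S3=34 blocked=[]
Op 4: conn=1 S1=14 S2=46 S3=21 blocked=[]
Op 5: conn=1 S1=25 S2=46 S3=21 blocked=[]
Op 6: conn=-15 S1=25 S2=30 S3=21 blocked=[1, 2, 3]
Op 7: conn=-32 S1=8 S2=30 S3=21 blocked=[1, 2, 3]
Op 8: conn=-47 S1=-7 S2=30 S3=21 blocked=[1, 2, 3]
Op 9: conn=-57 S1=-17 S2=30 S3=21 blocked=[1, 2, 3]
Op 10: conn=-64 S1=-17 S2=30 S3=14 blocked=[1, 2, 3]
Op 11: conn=-83 S1=-17 S2=11 S3=14 blocked=[1, 2, 3]
Op 12: conn=-103 S1=-17 S2=-9 S3=14 blocked=[1, 2, 3]
Op 13: conn=-121 S1=-17 S2=-27 S3=14 blocked=[1, 2, 3]
Op 14: conn=-121 S1=-17 S2=-27 S3=34 blocked=[1, 2, 3]

Answer: -121 -17 -27 34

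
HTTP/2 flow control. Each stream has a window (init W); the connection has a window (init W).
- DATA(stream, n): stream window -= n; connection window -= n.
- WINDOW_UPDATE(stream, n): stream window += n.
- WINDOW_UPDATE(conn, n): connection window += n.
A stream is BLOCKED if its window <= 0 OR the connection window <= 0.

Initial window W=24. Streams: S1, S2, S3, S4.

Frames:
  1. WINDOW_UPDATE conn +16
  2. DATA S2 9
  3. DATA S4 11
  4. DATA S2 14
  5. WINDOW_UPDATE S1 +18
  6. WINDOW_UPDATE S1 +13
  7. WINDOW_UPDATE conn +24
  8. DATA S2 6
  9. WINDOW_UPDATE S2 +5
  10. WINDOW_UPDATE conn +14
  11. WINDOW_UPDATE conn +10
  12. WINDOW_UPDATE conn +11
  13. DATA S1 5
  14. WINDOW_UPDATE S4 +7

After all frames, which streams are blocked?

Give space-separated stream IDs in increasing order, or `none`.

Answer: S2

Derivation:
Op 1: conn=40 S1=24 S2=24 S3=24 S4=24 blocked=[]
Op 2: conn=31 S1=24 S2=15 S3=24 S4=24 blocked=[]
Op 3: conn=20 S1=24 S2=15 S3=24 S4=13 blocked=[]
Op 4: conn=6 S1=24 S2=1 S3=24 S4=13 blocked=[]
Op 5: conn=6 S1=42 S2=1 S3=24 S4=13 blocked=[]
Op 6: conn=6 S1=55 S2=1 S3=24 S4=13 blocked=[]
Op 7: conn=30 S1=55 S2=1 S3=24 S4=13 blocked=[]
Op 8: conn=24 S1=55 S2=-5 S3=24 S4=13 blocked=[2]
Op 9: conn=24 S1=55 S2=0 S3=24 S4=13 blocked=[2]
Op 10: conn=38 S1=55 S2=0 S3=24 S4=13 blocked=[2]
Op 11: conn=48 S1=55 S2=0 S3=24 S4=13 blocked=[2]
Op 12: conn=59 S1=55 S2=0 S3=24 S4=13 blocked=[2]
Op 13: conn=54 S1=50 S2=0 S3=24 S4=13 blocked=[2]
Op 14: conn=54 S1=50 S2=0 S3=24 S4=20 blocked=[2]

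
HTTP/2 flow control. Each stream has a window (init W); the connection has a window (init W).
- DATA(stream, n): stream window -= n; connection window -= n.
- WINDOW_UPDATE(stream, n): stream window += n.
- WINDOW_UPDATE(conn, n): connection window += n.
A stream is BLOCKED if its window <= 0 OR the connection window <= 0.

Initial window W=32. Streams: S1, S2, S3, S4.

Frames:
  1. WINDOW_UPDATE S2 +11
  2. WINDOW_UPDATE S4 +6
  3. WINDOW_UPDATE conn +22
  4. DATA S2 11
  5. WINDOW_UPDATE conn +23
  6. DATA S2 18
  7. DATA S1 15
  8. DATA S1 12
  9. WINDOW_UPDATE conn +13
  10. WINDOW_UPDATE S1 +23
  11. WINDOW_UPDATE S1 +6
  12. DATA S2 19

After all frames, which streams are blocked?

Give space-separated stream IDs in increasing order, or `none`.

Answer: S2

Derivation:
Op 1: conn=32 S1=32 S2=43 S3=32 S4=32 blocked=[]
Op 2: conn=32 S1=32 S2=43 S3=32 S4=38 blocked=[]
Op 3: conn=54 S1=32 S2=43 S3=32 S4=38 blocked=[]
Op 4: conn=43 S1=32 S2=32 S3=32 S4=38 blocked=[]
Op 5: conn=66 S1=32 S2=32 S3=32 S4=38 blocked=[]
Op 6: conn=48 S1=32 S2=14 S3=32 S4=38 blocked=[]
Op 7: conn=33 S1=17 S2=14 S3=32 S4=38 blocked=[]
Op 8: conn=21 S1=5 S2=14 S3=32 S4=38 blocked=[]
Op 9: conn=34 S1=5 S2=14 S3=32 S4=38 blocked=[]
Op 10: conn=34 S1=28 S2=14 S3=32 S4=38 blocked=[]
Op 11: conn=34 S1=34 S2=14 S3=32 S4=38 blocked=[]
Op 12: conn=15 S1=34 S2=-5 S3=32 S4=38 blocked=[2]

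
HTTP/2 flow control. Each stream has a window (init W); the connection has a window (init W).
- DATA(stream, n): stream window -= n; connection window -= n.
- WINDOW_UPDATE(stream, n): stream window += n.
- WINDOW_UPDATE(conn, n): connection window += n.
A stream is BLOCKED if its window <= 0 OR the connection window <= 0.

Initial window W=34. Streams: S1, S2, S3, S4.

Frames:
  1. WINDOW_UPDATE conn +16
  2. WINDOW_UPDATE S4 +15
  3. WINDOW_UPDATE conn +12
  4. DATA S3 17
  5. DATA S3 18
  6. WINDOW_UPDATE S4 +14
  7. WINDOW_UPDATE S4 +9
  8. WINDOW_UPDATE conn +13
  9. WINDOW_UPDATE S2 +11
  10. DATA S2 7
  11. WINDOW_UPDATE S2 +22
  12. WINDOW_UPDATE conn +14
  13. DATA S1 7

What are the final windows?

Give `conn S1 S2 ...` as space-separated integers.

Answer: 40 27 60 -1 72

Derivation:
Op 1: conn=50 S1=34 S2=34 S3=34 S4=34 blocked=[]
Op 2: conn=50 S1=34 S2=34 S3=34 S4=49 blocked=[]
Op 3: conn=62 S1=34 S2=34 S3=34 S4=49 blocked=[]
Op 4: conn=45 S1=34 S2=34 S3=17 S4=49 blocked=[]
Op 5: conn=27 S1=34 S2=34 S3=-1 S4=49 blocked=[3]
Op 6: conn=27 S1=34 S2=34 S3=-1 S4=63 blocked=[3]
Op 7: conn=27 S1=34 S2=34 S3=-1 S4=72 blocked=[3]
Op 8: conn=40 S1=34 S2=34 S3=-1 S4=72 blocked=[3]
Op 9: conn=40 S1=34 S2=45 S3=-1 S4=72 blocked=[3]
Op 10: conn=33 S1=34 S2=38 S3=-1 S4=72 blocked=[3]
Op 11: conn=33 S1=34 S2=60 S3=-1 S4=72 blocked=[3]
Op 12: conn=47 S1=34 S2=60 S3=-1 S4=72 blocked=[3]
Op 13: conn=40 S1=27 S2=60 S3=-1 S4=72 blocked=[3]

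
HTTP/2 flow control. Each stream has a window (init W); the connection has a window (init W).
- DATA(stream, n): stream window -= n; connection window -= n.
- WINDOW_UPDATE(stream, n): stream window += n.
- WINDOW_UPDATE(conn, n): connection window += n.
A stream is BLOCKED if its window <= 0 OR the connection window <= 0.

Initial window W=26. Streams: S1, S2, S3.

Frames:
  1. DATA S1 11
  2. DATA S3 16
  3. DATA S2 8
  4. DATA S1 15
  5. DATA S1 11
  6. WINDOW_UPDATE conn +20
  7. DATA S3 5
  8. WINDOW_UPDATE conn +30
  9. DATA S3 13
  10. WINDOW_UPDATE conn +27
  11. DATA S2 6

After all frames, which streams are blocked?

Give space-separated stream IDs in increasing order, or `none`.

Answer: S1 S3

Derivation:
Op 1: conn=15 S1=15 S2=26 S3=26 blocked=[]
Op 2: conn=-1 S1=15 S2=26 S3=10 blocked=[1, 2, 3]
Op 3: conn=-9 S1=15 S2=18 S3=10 blocked=[1, 2, 3]
Op 4: conn=-24 S1=0 S2=18 S3=10 blocked=[1, 2, 3]
Op 5: conn=-35 S1=-11 S2=18 S3=10 blocked=[1, 2, 3]
Op 6: conn=-15 S1=-11 S2=18 S3=10 blocked=[1, 2, 3]
Op 7: conn=-20 S1=-11 S2=18 S3=5 blocked=[1, 2, 3]
Op 8: conn=10 S1=-11 S2=18 S3=5 blocked=[1]
Op 9: conn=-3 S1=-11 S2=18 S3=-8 blocked=[1, 2, 3]
Op 10: conn=24 S1=-11 S2=18 S3=-8 blocked=[1, 3]
Op 11: conn=18 S1=-11 S2=12 S3=-8 blocked=[1, 3]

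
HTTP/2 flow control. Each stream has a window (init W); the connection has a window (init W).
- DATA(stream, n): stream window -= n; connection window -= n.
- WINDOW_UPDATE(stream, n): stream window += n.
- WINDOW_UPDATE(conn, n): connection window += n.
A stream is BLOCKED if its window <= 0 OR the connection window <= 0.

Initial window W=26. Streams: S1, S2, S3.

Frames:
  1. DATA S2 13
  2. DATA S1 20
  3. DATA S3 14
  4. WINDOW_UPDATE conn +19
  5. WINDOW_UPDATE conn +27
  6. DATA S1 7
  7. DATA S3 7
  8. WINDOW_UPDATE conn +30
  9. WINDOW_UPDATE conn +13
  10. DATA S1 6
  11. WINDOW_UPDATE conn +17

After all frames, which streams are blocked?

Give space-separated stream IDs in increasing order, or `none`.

Answer: S1

Derivation:
Op 1: conn=13 S1=26 S2=13 S3=26 blocked=[]
Op 2: conn=-7 S1=6 S2=13 S3=26 blocked=[1, 2, 3]
Op 3: conn=-21 S1=6 S2=13 S3=12 blocked=[1, 2, 3]
Op 4: conn=-2 S1=6 S2=13 S3=12 blocked=[1, 2, 3]
Op 5: conn=25 S1=6 S2=13 S3=12 blocked=[]
Op 6: conn=18 S1=-1 S2=13 S3=12 blocked=[1]
Op 7: conn=11 S1=-1 S2=13 S3=5 blocked=[1]
Op 8: conn=41 S1=-1 S2=13 S3=5 blocked=[1]
Op 9: conn=54 S1=-1 S2=13 S3=5 blocked=[1]
Op 10: conn=48 S1=-7 S2=13 S3=5 blocked=[1]
Op 11: conn=65 S1=-7 S2=13 S3=5 blocked=[1]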